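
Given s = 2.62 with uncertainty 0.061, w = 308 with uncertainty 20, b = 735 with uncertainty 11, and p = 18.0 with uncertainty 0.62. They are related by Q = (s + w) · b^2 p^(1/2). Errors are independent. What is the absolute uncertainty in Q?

Let u = s + w = 311. δu = √(δs² + δw²) = √(0.00372 + 400) = 20.0, so δu/u = 0.0644.
Q is then a monomial in u, b, p:
δQ/Q = √((δu/u)² + (2·δb/b)² + (½·δp/p)²) = √(0.00415 + 0.000896 + 0.000297) = 0.0731
Q = 7.12e+08, so δQ = 0.0731 × 7.12e+08 = 5.2e+07.

5.2e+07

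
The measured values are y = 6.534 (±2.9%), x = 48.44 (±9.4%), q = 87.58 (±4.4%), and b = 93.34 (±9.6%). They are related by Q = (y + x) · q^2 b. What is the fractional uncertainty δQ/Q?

0.154

Let u = y + x = 54.97. δu = √(δy² + δx²) = √(0.0359 + 20.7) = 4.56, so δu/u = 0.0829.
Q is then a monomial in u, q, b:
δQ/Q = √((δu/u)² + (2·δq/q)² + (1·δb/b)²) = √(0.00687 + 0.00774 + 0.00922) = 0.154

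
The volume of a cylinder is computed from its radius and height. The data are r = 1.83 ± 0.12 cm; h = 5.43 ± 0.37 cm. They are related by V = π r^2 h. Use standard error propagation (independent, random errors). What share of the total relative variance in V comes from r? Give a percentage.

78.7%

(δV/V)² = (2·δr/r)² + (1·δh/h)²
  r term: (2×0.0656)² = 0.0172
  h term: (1×0.0681)² = 0.00464
Total = 0.0218. Share from r = 0.0172/0.0218 = 0.787.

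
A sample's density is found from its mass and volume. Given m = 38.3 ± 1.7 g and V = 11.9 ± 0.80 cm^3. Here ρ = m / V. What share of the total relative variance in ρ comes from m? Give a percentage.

30.4%

(δρ/ρ)² = (1·δm/m)² + (-1·δV/V)²
  m term: (1×0.0444)² = 0.00197
  V term: (-1×0.0672)² = 0.00452
Total = 0.00649. Share from m = 0.00197/0.00649 = 0.304.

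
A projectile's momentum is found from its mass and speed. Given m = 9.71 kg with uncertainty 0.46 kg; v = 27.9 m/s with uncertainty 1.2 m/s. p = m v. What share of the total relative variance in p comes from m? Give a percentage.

(δp/p)² = (1·δm/m)² + (1·δv/v)²
  m term: (1×0.0474)² = 0.00224
  v term: (1×0.0430)² = 0.00185
Total = 0.00409. Share from m = 0.00224/0.00409 = 0.548.

54.8%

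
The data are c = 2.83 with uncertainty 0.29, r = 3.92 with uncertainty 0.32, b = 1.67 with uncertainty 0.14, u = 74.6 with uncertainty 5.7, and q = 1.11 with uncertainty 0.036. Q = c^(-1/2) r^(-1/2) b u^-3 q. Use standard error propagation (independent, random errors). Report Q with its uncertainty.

Q is a product of powers, so relative uncertainties combine in quadrature:
  (−½·δc/c)² = (-0.5×0.102)² = 0.00263;  (−½·δr/r)² = (-0.5×0.0816)² = 0.00167;  (1·δb/b)² = (1×0.0838)² = 0.00703;  (-3·δu/u)² = (-3×0.0764)² = 0.0525;  (1·δq/q)² = (1×0.0324)² = 0.00105
δQ/Q = √(0.0649) = 0.255
Q = 1.34e-06, so δQ = 0.255 × 1.34e-06 = 3.42e-07.

(1.34 ± 0.342) × 10^-6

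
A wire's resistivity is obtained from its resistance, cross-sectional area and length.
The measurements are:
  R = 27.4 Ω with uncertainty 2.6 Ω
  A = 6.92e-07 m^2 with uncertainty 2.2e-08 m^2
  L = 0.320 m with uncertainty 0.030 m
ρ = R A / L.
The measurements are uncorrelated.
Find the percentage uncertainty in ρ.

13.7%

Since ρ is a product/quotient, work with relative uncertainties:
  (1·δR/R)² = (1×0.0949)² = 0.00900;  (1·δA/A)² = (1×0.0318)² = 0.00101;  (-1·δL/L)² = (-1×0.0938)² = 0.00879
δρ/ρ = √(0.0188) = 0.137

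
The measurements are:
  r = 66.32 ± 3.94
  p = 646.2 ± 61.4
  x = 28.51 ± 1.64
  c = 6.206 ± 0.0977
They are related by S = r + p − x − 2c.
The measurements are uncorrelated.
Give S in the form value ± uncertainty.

671.6 ± 61.5

For a sum/difference, combine absolute errors in quadrature:
  (δr)² = 15.5;  (δp)² = 3770;  (δx)² = 2.69;  (2·δc)² = 0.0382
δS = √(3790) = 61.5
S = 671.6.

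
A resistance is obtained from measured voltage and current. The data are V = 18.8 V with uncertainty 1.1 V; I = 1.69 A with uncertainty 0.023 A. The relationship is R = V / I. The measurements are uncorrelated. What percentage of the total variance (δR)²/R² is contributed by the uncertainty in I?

5.13%

(δR/R)² = (1·δV/V)² + (-1·δI/I)²
  V term: (1×0.0585)² = 0.00342
  I term: (-1×0.0136)² = 0.000185
Total = 0.00361. Share from I = 0.000185/0.00361 = 0.0513.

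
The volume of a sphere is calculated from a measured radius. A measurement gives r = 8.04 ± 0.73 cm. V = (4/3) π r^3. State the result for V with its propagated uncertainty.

2180 ± 593 cm^3

V ∝ r^3, so δV/V = |3| · δr/r = 3 × 0.0908 = 0.272.
V = 2180 cm^3, so δV = 0.272 × 2180 = 593 cm^3.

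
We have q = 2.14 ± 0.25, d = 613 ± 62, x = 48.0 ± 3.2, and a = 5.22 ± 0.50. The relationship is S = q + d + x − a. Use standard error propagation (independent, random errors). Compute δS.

62.1

For a sum/difference, combine absolute errors in quadrature:
  (δq)² = 0.0625;  (δd)² = 3840;  (δx)² = 10.2;  (δa)² = 0.250
δS = √(3850) = 62.1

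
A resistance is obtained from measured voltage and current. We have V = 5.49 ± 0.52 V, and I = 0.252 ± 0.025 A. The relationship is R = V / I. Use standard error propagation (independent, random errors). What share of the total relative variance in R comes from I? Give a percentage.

(δR/R)² = (1·δV/V)² + (-1·δI/I)²
  V term: (1×0.0947)² = 0.00897
  I term: (-1×0.0992)² = 0.00984
Total = 0.0188. Share from I = 0.00984/0.0188 = 0.523.

52.3%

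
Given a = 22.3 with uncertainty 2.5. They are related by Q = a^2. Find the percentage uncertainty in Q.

Q ∝ a^2, so δQ/Q = |2| · δa/a = 2 × 0.112 = 0.224.

22.4%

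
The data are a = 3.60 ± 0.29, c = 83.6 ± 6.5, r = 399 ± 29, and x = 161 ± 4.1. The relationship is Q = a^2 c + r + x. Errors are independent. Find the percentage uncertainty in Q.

11.9%

Let p = a^2·c = 1080. δp/p = √((2·δa/a)² + (1·δc/c)²) = √(0.0260 + 0.00605) = 0.179, so δp = 194.
Q = p + r + x: δQ = √(δp² + δr² + δx²) = √(37600 + 841 + 16.8) = 196
Q = 1640, so δQ/Q = 196/1640 = 0.119.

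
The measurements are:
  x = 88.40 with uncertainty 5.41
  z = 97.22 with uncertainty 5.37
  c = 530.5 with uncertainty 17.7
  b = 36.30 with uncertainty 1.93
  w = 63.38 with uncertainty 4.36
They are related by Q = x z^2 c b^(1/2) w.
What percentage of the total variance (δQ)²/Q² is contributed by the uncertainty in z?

54.2%

(δQ/Q)² = (1·δx/x)² + (2·δz/z)² + (1·δc/c)² + (½·δb/b)² + (1·δw/w)²
  x term: (1×0.0612)² = 0.00375
  z term: (2×0.0552)² = 0.0122
  c term: (1×0.0334)² = 0.00111
  b term: (0.5×0.0532)² = 0.000707
  w term: (1×0.0688)² = 0.00473
Total = 0.0225. Share from z = 0.0122/0.0225 = 0.542.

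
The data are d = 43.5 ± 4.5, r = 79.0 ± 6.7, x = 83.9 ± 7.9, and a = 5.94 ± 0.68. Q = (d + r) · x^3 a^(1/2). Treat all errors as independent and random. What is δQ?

Let u = d + r = 122. δu = √(δd² + δr²) = √(20.2 + 44.9) = 8.07, so δu/u = 0.0659.
Q is then a monomial in u, x, a:
δQ/Q = √((δu/u)² + (3·δx/x)² + (½·δa/a)²) = √(0.00434 + 0.0798 + 0.00328) = 0.296
Q = 1.76e+08, so δQ = 0.296 × 1.76e+08 = 5.21e+07.

5.21e+07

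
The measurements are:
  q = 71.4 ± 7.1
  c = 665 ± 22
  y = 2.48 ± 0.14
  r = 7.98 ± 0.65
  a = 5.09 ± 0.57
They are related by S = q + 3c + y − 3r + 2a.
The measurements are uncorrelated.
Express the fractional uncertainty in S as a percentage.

3.23%

S is a linear combination, so absolute uncertainties add in quadrature:
  (δq)² = 50.4;  (3·δc)² = 4360;  (δy)² = 0.0196;  (3·δr)² = 3.80;  (2·δa)² = 1.30
δS = √(4410) = 66.4
S = 2060, so δS/S = 66.4/2060 = 0.0323.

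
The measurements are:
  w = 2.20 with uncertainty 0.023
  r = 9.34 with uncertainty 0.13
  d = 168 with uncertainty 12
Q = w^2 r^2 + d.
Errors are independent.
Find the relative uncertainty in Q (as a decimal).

Let p = w^2·r^2 = 422. δp/p = √((2·δw/w)² + (2·δr/r)²) = √(0.000437 + 0.000775) = 0.0348, so δp = 14.7.
Q = p + d: δQ = √(δp² + δd²) = √(216 + 144) = 19.0
Q = 590, so δQ/Q = 19.0/590 = 0.0322.

0.0322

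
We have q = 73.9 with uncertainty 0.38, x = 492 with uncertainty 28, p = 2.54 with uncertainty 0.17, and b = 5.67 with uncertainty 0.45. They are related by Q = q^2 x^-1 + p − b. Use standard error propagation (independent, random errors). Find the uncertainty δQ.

Let w = q^2·x^-1 = 11.1. δw/w = √((2·δq/q)² + (-1·δx/x)²) = √(0.000106 + 0.00324) = 0.0578, so δw = 0.642.
Q = w + p − b: δQ = √(δw² + δp² + δb²) = √(0.412 + 0.0289 + 0.203) = 0.802

0.802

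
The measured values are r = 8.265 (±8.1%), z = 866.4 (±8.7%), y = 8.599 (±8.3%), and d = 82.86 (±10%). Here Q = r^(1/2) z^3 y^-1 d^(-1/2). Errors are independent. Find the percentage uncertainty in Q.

28.1%

Products/powers → add relative errors in quadrature, weighted by exponent:
  (½·δr/r)² = (0.5×0.0810)² = 0.00164;  (3·δz/z)² = (3×0.0870)² = 0.0681;  (-1·δy/y)² = (-1×0.0830)² = 0.00689;  (−½·δd/d)² = (-0.5×0.100)² = 0.00250
δQ/Q = √(0.0792) = 0.281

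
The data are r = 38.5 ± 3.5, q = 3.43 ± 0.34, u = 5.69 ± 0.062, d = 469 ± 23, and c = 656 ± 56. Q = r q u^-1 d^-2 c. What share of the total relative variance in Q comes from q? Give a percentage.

28.0%

(δQ/Q)² = (1·δr/r)² + (1·δq/q)² + (-1·δu/u)² + (-2·δd/d)² + (1·δc/c)²
  r term: (1×0.0909)² = 0.00826
  q term: (1×0.0991)² = 0.00983
  u term: (-1×0.0109)² = 0.000119
  d term: (-2×0.0490)² = 0.00962
  c term: (1×0.0854)² = 0.00729
Total = 0.0351. Share from q = 0.00983/0.0351 = 0.280.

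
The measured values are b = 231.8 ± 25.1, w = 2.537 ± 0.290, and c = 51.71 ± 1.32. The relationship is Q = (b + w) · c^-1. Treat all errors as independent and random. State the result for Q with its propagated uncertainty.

4.532 ± 0.499

Let u = b + w = 234.3. δu = √(δb² + δw²) = √(630 + 0.0841) = 25.1, so δu/u = 0.107.
Q is then a monomial in u, c:
δQ/Q = √((δu/u)² + (-1·δc/c)²) = √(0.0115 + 0.000652) = 0.110
Q = 4.532, so δQ = 0.110 × 4.532 = 0.499.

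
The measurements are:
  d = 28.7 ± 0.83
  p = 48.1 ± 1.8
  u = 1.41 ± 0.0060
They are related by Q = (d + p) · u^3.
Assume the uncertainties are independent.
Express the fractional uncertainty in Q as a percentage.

2.88%

Let w = d + p = 76.8. δw = √(δd² + δp²) = √(0.689 + 3.24) = 1.98, so δw/w = 0.0258.
Q is then a monomial in w, u:
δQ/Q = √((δw/w)² + (3·δu/u)²) = √(0.000666 + 0.000163) = 0.0288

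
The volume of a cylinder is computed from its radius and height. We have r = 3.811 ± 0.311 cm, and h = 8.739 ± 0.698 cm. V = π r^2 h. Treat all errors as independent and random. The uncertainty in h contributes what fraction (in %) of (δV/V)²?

(δV/V)² = (2·δr/r)² + (1·δh/h)²
  r term: (2×0.0816)² = 0.0266
  h term: (1×0.0799)² = 0.00638
Total = 0.0330. Share from h = 0.00638/0.0330 = 0.193.

19.3%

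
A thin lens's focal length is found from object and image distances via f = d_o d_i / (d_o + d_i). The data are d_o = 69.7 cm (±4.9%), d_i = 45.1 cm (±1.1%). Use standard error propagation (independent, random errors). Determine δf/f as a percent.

2.04%

∂f/∂d_o = (d_i/(d_o+d_i))² = 0.154;  ∂f/∂d_i = (d_o/(d_o+d_i))² = 0.369
δf = √((∂f/∂d_o · δd_o)² + (∂f/∂d_i · δd_i)²) = √(0.278 + 0.0334) = 0.558 cm
f = 27.4 cm, so δf/f = 0.558/27.4 = 0.0204.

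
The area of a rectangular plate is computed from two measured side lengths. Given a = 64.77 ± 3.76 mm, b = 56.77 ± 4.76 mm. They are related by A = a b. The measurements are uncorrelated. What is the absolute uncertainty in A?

375 mm^2

Products/powers → add relative errors in quadrature, weighted by exponent:
  (1·δa/a)² = (1×0.0581)² = 0.00337;  (1·δb/b)² = (1×0.0838)² = 0.00703
δA/A = √(0.0104) = 0.102
A = 3677 mm^2, so δA = 0.102 × 3677 = 375 mm^2.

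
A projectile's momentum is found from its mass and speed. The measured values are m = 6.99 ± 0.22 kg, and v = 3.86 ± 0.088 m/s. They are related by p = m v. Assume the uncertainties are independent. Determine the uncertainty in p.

Since p is a product/quotient, work with relative uncertainties:
  (1·δm/m)² = (1×0.0315)² = 0.000991;  (1·δv/v)² = (1×0.0228)² = 0.000520
δp/p = √(0.00151) = 0.0389
p = 27.0 kg·m/s, so δp = 0.0389 × 27.0 = 1.05 kg·m/s.

1.05 kg·m/s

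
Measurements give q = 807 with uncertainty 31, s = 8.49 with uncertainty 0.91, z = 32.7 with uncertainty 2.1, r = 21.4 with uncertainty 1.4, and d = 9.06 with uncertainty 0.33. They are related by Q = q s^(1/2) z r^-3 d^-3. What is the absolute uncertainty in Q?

0.00256

For a monomial Q ∝ q, s^(1/2), z, r^-3, d^-3, fractional errors add in quadrature:
  (1·δq/q)² = (1×0.0384)² = 0.00148;  (½·δs/s)² = (0.5×0.107)² = 0.00287;  (1·δz/z)² = (1×0.0642)² = 0.00412;  (-3·δr/r)² = (-3×0.0654)² = 0.0385;  (-3·δd/d)² = (-3×0.0364)² = 0.0119
δQ/Q = √(0.0589) = 0.243
Q = 0.0105, so δQ = 0.243 × 0.0105 = 0.00256.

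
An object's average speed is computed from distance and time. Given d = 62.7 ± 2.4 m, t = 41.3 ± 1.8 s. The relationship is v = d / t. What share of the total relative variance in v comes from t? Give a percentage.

56.5%

(δv/v)² = (1·δd/d)² + (-1·δt/t)²
  d term: (1×0.0383)² = 0.00147
  t term: (-1×0.0436)² = 0.00190
Total = 0.00336. Share from t = 0.00190/0.00336 = 0.565.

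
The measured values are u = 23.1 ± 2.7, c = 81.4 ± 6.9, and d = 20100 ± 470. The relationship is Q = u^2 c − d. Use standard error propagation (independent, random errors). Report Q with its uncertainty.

Let p = u^2·c = 43400. δp/p = √((2·δu/u)² + (1·δc/c)²) = √(0.0546 + 0.00719) = 0.249, so δp = 10800.
Q = p − d: δQ = √(δp² + δd²) = √(1.17e+08 + 2.21e+05) = 10800
Q = 23300.

23300 ± 10800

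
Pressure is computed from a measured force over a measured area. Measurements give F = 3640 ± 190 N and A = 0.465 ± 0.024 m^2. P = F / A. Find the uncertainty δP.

575 Pa

Since P is a product/quotient, work with relative uncertainties:
  (1·δF/F)² = (1×0.0522)² = 0.00272;  (-1·δA/A)² = (-1×0.0516)² = 0.00266
δP/P = √(0.00539) = 0.0734
P = 7830 Pa, so δP = 0.0734 × 7830 = 575 Pa.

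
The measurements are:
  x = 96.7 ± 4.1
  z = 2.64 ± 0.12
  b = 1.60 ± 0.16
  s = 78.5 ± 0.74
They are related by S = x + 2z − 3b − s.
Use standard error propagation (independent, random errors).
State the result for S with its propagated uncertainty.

Sums and differences: (δS)² = Σ (cᵢ δxᵢ)².
  (δx)² = 16.8;  (2·δz)² = 0.0576;  (3·δb)² = 0.230;  (δs)² = 0.548
δS = √(17.6) = 4.20
S = 18.7.

18.7 ± 4.20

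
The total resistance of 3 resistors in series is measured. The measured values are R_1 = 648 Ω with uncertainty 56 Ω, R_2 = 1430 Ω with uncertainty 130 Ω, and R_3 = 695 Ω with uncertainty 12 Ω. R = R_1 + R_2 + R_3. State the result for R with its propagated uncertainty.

Each term contributes (cᵢ δxᵢ)² to (δR)²:
  (δR_1)² = 3140;  (δR_2)² = 16900;  (δR_3)² = 144
δR = √(20200) = 142 Ω
R = 2770 Ω.

2770 ± 142 Ω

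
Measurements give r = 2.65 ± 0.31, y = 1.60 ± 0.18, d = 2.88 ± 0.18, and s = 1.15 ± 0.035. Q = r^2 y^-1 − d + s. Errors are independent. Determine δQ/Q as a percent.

Let p = r^2·y^-1 = 4.39. δp/p = √((2·δr/r)² + (-1·δy/y)²) = √(0.0547 + 0.0127) = 0.260, so δp = 1.14.
Q = p − d + s: δQ = √(δp² + δd² + δs²) = √(1.30 + 0.0324 + 0.00123) = 1.15
Q = 2.66, so δQ/Q = 1.15/2.66 = 0.434.

43.4%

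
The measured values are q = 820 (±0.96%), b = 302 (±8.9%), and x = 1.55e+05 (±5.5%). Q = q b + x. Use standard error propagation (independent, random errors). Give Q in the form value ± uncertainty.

(4.03 ± 0.238) × 10^5

Let p = q·b = 2.48e+05. δp/p = √((1·δq/q)² + (1·δb/b)²) = √(9.22e-05 + 0.00792) = 0.0895, so δp = 22200.
Q = p + x: δQ = √(δp² + δx²) = √(4.91e+08 + 7.27e+07) = 23800
Q = 4.03e+05.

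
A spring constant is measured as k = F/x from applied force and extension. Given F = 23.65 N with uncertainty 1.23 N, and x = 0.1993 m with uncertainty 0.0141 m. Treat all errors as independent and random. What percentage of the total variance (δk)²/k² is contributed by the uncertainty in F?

(δk/k)² = (1·δF/F)² + (-1·δx/x)²
  F term: (1×0.0520)² = 0.00270
  x term: (-1×0.0707)² = 0.00501
Total = 0.00771. Share from F = 0.00270/0.00771 = 0.351.

35.1%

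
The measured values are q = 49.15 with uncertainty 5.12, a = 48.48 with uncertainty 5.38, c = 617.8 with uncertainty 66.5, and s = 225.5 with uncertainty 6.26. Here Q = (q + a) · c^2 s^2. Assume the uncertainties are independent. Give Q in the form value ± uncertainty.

(1.895 ± 0.445) × 10^12

Let u = q + a = 97.63. δu = √(δq² + δa²) = √(26.2 + 28.9) = 7.43, so δu/u = 0.0761.
Q is then a monomial in u, c, s:
δQ/Q = √((δu/u)² + (2·δc/c)² + (2·δs/s)²) = √(0.00579 + 0.0463 + 0.00308) = 0.235
Q = 1.895e+12, so δQ = 0.235 × 1.895e+12 = 4.45e+11.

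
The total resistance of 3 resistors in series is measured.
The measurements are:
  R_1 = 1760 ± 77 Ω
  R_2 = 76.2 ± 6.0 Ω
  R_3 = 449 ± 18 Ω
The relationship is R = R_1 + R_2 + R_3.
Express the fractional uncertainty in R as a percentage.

3.47%

Each term contributes (cᵢ δxᵢ)² to (δR)²:
  (δR_1)² = 5930;  (δR_2)² = 36.0;  (δR_3)² = 324
δR = √(6290) = 79.3 Ω
R = 2290 Ω, so δR/R = 79.3/2290 = 0.0347.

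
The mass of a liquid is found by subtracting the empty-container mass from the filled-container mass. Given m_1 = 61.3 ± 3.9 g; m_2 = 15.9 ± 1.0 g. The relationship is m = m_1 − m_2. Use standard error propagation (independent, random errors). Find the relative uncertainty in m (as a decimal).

0.0887

For a sum/difference, combine absolute errors in quadrature:
  (δm_1)² = 15.2;  (δm_2)² = 1.00
δm = √(16.2) = 4.03 g
m = 45.4 g, so δm/m = 4.03/45.4 = 0.0887.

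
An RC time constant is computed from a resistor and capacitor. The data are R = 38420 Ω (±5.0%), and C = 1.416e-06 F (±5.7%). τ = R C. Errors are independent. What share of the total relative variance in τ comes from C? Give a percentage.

56.5%

(δτ/τ)² = (1·δR/R)² + (1·δC/C)²
  R term: (1×0.0500)² = 0.00250
  C term: (1×0.0570)² = 0.00325
Total = 0.00575. Share from C = 0.00325/0.00575 = 0.565.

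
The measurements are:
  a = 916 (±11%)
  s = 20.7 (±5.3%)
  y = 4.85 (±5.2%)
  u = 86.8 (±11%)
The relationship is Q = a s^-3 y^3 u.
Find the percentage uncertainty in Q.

Products/powers → add relative errors in quadrature, weighted by exponent:
  (1·δa/a)² = (1×0.110)² = 0.0121;  (-3·δs/s)² = (-3×0.0530)² = 0.0253;  (3·δy/y)² = (3×0.0520)² = 0.0243;  (1·δu/u)² = (1×0.110)² = 0.0121
δQ/Q = √(0.0738) = 0.272

27.2%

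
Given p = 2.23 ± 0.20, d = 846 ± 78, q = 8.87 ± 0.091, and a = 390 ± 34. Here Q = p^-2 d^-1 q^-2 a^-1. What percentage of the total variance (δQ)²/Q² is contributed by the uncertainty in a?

(δQ/Q)² = (-2·δp/p)² + (-1·δd/d)² + (-2·δq/q)² + (-1·δa/a)²
  p term: (-2×0.0897)² = 0.0322
  d term: (-1×0.0922)² = 0.00850
  q term: (-2×0.0103)² = 0.000421
  a term: (-1×0.0872)² = 0.00760
Total = 0.0487. Share from a = 0.00760/0.0487 = 0.156.

15.6%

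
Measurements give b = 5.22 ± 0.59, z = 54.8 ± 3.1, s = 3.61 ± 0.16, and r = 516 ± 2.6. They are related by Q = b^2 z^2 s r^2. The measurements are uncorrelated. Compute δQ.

2.02e+10

Products/powers → add relative errors in quadrature, weighted by exponent:
  (2·δb/b)² = (2×0.113)² = 0.0511;  (2·δz/z)² = (2×0.0566)² = 0.0128;  (1·δs/s)² = (1×0.0443)² = 0.00196;  (2·δr/r)² = (2×0.00504)² = 0.000102
δQ/Q = √(0.0660) = 0.257
Q = 7.87e+10, so δQ = 0.257 × 7.87e+10 = 2.02e+10.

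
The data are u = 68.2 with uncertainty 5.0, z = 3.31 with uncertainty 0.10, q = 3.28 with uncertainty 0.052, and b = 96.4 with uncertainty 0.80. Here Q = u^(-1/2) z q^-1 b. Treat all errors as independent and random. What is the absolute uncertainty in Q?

0.598

Since Q is a product/quotient, work with relative uncertainties:
  (−½·δu/u)² = (-0.5×0.0733)² = 0.00134;  (1·δz/z)² = (1×0.0302)² = 0.000913;  (-1·δq/q)² = (-1×0.0159)² = 0.000251;  (1·δb/b)² = (1×0.00830)² = 6.89e-05
δQ/Q = √(0.00258) = 0.0508
Q = 11.8, so δQ = 0.0508 × 11.8 = 0.598.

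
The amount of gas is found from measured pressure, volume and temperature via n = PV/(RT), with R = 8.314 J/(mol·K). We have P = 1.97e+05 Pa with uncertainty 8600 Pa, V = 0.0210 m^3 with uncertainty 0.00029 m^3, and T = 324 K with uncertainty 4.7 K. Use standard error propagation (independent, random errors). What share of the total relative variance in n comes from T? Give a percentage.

(δn/n)² = (1·δP/P)² + (1·δV/V)² + (-1·δT/T)²
  P term: (1×0.0437)² = 0.00191
  V term: (1×0.0138)² = 0.000191
  T term: (-1×0.0145)² = 0.000210
Total = 0.00231. Share from T = 0.000210/0.00231 = 0.0912.

9.12%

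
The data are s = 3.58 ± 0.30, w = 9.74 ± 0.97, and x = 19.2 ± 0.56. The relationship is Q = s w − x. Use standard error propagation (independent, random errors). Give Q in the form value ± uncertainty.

Let p = s·w = 34.9. δp/p = √((1·δs/s)² + (1·δw/w)²) = √(0.00702 + 0.00992) = 0.130, so δp = 4.54.
Q = p − x: δQ = √(δp² + δx²) = √(20.6 + 0.314) = 4.57
Q = 15.7.

15.7 ± 4.57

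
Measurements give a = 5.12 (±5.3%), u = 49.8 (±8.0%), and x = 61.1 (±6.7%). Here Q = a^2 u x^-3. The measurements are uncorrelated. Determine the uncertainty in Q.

Since Q is a product/quotient, work with relative uncertainties:
  (2·δa/a)² = (2×0.0530)² = 0.0112;  (1·δu/u)² = (1×0.0800)² = 0.00640;  (-3·δx/x)² = (-3×0.0670)² = 0.0404
δQ/Q = √(0.0580) = 0.241
Q = 0.00572, so δQ = 0.241 × 0.00572 = 0.00138.

0.00138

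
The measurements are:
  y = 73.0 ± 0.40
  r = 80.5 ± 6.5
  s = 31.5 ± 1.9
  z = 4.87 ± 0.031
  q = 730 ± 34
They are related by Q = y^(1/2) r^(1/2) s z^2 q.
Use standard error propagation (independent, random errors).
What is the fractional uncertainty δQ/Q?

0.0872

Each factor contributes (exponent × relative error)² to (δQ/Q)²:
  (½·δy/y)² = (0.5×0.00548)² = 7.51e-06;  (½·δr/r)² = (0.5×0.0807)² = 0.00163;  (1·δs/s)² = (1×0.0603)² = 0.00364;  (2·δz/z)² = (2×0.00637)² = 0.000162;  (1·δq/q)² = (1×0.0466)² = 0.00217
δQ/Q = √(0.00761) = 0.0872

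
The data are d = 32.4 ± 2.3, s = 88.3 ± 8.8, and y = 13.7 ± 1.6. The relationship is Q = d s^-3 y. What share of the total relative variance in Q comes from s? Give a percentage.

(δQ/Q)² = (1·δd/d)² + (-3·δs/s)² + (1·δy/y)²
  d term: (1×0.0710)² = 0.00504
  s term: (-3×0.0997)² = 0.0894
  y term: (1×0.117)² = 0.0136
Total = 0.108. Share from s = 0.0894/0.108 = 0.827.

82.7%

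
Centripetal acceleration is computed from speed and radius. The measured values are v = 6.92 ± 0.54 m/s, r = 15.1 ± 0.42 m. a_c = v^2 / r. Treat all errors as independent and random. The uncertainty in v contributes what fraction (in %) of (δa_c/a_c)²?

96.9%

(δa_c/a_c)² = (2·δv/v)² + (-1·δr/r)²
  v term: (2×0.0780)² = 0.0244
  r term: (-1×0.0278)² = 0.000774
Total = 0.0251. Share from v = 0.0244/0.0251 = 0.969.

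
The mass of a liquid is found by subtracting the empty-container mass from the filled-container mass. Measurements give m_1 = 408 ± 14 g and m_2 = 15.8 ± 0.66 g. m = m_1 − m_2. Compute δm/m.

0.0357

For a sum/difference, combine absolute errors in quadrature:
  (δm_1)² = 196;  (δm_2)² = 0.436
δm = √(196) = 14.0 g
m = 392 g, so δm/m = 14.0/392 = 0.0357.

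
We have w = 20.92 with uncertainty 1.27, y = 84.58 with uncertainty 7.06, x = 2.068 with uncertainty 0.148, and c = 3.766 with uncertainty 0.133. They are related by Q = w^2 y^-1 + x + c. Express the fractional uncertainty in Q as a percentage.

Let p = w^2·y^-1 = 5.174. δp/p = √((2·δw/w)² + (-1·δy/y)²) = √(0.0147 + 0.00697) = 0.147, so δp = 0.762.
Q = p + x + c: δQ = √(δp² + δx² + δc²) = √(0.581 + 0.0219 + 0.0177) = 0.788
Q = 11.01, so δQ/Q = 0.788/11.01 = 0.0716.

7.16%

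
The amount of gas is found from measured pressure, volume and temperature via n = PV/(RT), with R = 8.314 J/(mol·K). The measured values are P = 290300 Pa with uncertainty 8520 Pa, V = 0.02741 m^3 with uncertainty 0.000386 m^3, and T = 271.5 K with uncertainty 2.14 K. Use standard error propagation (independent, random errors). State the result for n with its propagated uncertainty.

3.525 ± 0.118 mol

Products/powers → add relative errors in quadrature, weighted by exponent:
  (1·δP/P)² = (1×0.0293)² = 0.000861;  (1·δV/V)² = (1×0.0141)² = 0.000198;  (-1·δT/T)² = (-1×0.00788)² = 6.21e-05
δn/n = √(0.00112) = 0.0335
n = 3.525 mol, so δn = 0.0335 × 3.525 = 0.118 mol.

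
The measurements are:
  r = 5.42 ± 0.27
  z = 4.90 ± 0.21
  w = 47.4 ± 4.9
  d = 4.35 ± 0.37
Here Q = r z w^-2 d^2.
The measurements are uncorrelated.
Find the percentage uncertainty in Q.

Products/powers → add relative errors in quadrature, weighted by exponent:
  (1·δr/r)² = (1×0.0498)² = 0.00248;  (1·δz/z)² = (1×0.0429)² = 0.00184;  (-2·δw/w)² = (-2×0.103)² = 0.0427;  (2·δd/d)² = (2×0.0851)² = 0.0289
δQ/Q = √(0.0760) = 0.276

27.6%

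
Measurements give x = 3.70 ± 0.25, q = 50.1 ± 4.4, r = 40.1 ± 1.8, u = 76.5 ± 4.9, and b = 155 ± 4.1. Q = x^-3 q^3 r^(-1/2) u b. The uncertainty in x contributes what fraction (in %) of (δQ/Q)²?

35.5%

(δQ/Q)² = (-3·δx/x)² + (3·δq/q)² + (−½·δr/r)² + (1·δu/u)² + (1·δb/b)²
  x term: (-3×0.0676)² = 0.0411
  q term: (3×0.0878)² = 0.0694
  r term: (-0.5×0.0449)² = 0.000504
  u term: (1×0.0641)² = 0.00410
  b term: (1×0.0265)² = 0.000700
Total = 0.116. Share from x = 0.0411/0.116 = 0.355.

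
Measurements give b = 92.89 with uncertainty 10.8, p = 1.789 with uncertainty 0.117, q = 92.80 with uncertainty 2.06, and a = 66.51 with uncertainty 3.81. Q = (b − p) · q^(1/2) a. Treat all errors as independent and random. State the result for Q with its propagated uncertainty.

58370 ± 7710

Let u = b − p = 91.10. δu = √(δb² + δp²) = √(117 + 0.0137) = 10.8, so δu/u = 0.119.
Q is then a monomial in u, q, a:
δQ/Q = √((δu/u)² + (½·δq/q)² + (1·δa/a)²) = √(0.0141 + 0.000123 + 0.00328) = 0.132
Q = 58370, so δQ = 0.132 × 58370 = 7710.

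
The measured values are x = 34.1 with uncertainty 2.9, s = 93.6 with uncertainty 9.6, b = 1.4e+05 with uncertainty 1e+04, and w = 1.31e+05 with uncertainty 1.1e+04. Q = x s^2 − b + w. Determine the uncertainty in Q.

68000

Let p = x·s^2 = 2.99e+05. δp/p = √((1·δx/x)² + (2·δs/s)²) = √(0.00723 + 0.0421) = 0.222, so δp = 66300.
Q = p − b + w: δQ = √(δp² + δb² + δw²) = √(4.4e+09 + 1e+08 + 1.21e+08) = 68000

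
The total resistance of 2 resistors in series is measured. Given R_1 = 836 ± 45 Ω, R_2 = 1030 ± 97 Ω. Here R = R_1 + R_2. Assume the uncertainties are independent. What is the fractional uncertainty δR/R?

R is a linear combination, so absolute uncertainties add in quadrature:
  (δR_1)² = 2020;  (δR_2)² = 9410
δR = √(11400) = 107 Ω
R = 1870 Ω, so δR/R = 107/1870 = 0.0573.

0.0573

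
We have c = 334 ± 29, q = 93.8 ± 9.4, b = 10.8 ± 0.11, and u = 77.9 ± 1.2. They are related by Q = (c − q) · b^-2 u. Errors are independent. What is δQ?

Let w = c − q = 240. δw = √(δc² + δq²) = √(841 + 88.4) = 30.5, so δw/w = 0.127.
Q is then a monomial in w, b, u:
δQ/Q = √((δw/w)² + (-2·δb/b)² + (1·δu/u)²) = √(0.0161 + 0.000415 + 0.000237) = 0.129
Q = 160, so δQ = 0.129 × 160 = 20.8.

20.8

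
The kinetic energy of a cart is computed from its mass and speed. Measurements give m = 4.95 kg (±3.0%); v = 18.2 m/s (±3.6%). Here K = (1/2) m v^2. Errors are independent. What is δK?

63.9 J

Relative error in a monomial: (δK/K)² = Σ (nᵢ · δxᵢ/xᵢ)².
  (1·δm/m)² = (1×0.0300)² = 0.000900;  (2·δv/v)² = (2×0.0360)² = 0.00518
δK/K = √(0.00608) = 0.0780
K = 820 J, so δK = 0.0780 × 820 = 63.9 J.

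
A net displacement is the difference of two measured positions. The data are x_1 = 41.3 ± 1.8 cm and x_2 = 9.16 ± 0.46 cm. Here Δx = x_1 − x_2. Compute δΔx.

1.86 cm

Δx is a linear combination, so absolute uncertainties add in quadrature:
  (δx_1)² = 3.24;  (δx_2)² = 0.212
δΔx = √(3.45) = 1.86 cm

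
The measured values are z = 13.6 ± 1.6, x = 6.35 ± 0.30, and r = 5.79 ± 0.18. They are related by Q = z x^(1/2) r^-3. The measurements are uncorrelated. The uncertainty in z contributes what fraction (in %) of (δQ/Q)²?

(δQ/Q)² = (1·δz/z)² + (½·δx/x)² + (-3·δr/r)²
  z term: (1×0.118)² = 0.0138
  x term: (0.5×0.0472)² = 0.000558
  r term: (-3×0.0311)² = 0.00870
Total = 0.0231. Share from z = 0.0138/0.0231 = 0.599.

59.9%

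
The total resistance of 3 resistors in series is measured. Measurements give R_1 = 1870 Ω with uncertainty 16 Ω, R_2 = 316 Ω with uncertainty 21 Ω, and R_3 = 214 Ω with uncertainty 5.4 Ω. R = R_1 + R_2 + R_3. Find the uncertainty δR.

Absolute uncertainties add in quadrature for a linear combination:
  (δR_1)² = 256;  (δR_2)² = 441;  (δR_3)² = 29.2
δR = √(726) = 26.9 Ω

26.9 Ω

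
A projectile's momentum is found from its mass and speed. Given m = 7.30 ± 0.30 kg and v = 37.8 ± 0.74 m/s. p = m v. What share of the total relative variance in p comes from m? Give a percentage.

81.5%

(δp/p)² = (1·δm/m)² + (1·δv/v)²
  m term: (1×0.0411)² = 0.00169
  v term: (1×0.0196)² = 0.000383
Total = 0.00207. Share from m = 0.00169/0.00207 = 0.815.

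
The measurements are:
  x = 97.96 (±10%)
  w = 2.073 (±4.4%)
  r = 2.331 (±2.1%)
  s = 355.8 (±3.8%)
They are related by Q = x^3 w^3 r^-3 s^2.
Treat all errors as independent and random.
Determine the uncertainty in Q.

2.87e+10

For a monomial Q ∝ x^3, w^3, r^-3, s^2, fractional errors add in quadrature:
  (3·δx/x)² = (3×0.100)² = 0.0900;  (3·δw/w)² = (3×0.0440)² = 0.0174;  (-3·δr/r)² = (-3×0.0210)² = 0.00397;  (2·δs/s)² = (2×0.0380)² = 0.00578
δQ/Q = √(0.117) = 0.342
Q = 8.37e+10, so δQ = 0.342 × 8.37e+10 = 2.87e+10.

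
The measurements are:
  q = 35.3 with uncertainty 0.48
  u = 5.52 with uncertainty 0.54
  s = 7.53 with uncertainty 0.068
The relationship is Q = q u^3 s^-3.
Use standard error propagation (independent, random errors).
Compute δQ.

4.10

Each factor contributes (exponent × relative error)² to (δQ/Q)²:
  (1·δq/q)² = (1×0.0136)² = 0.000185;  (3·δu/u)² = (3×0.0978)² = 0.0861;  (-3·δs/s)² = (-3×0.00903)² = 0.000734
δQ/Q = √(0.0870) = 0.295
Q = 13.9, so δQ = 0.295 × 13.9 = 4.10.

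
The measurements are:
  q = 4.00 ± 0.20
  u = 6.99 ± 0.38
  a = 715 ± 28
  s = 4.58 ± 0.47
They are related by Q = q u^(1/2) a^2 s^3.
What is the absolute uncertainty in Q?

Since Q is a product/quotient, work with relative uncertainties:
  (1·δq/q)² = (1×0.0500)² = 0.00250;  (½·δu/u)² = (0.5×0.0544)² = 0.000739;  (2·δa/a)² = (2×0.0392)² = 0.00613;  (3·δs/s)² = (3×0.103)² = 0.0948
δQ/Q = √(0.104) = 0.323
Q = 5.19e+08, so δQ = 0.323 × 5.19e+08 = 1.68e+08.

1.68e+08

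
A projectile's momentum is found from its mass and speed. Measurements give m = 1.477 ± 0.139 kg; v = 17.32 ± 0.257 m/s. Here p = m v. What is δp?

Since p is a product/quotient, work with relative uncertainties:
  (1·δm/m)² = (1×0.0941)² = 0.00886;  (1·δv/v)² = (1×0.0148)² = 0.000220
δp/p = √(0.00908) = 0.0953
p = 25.58 kg·m/s, so δp = 0.0953 × 25.58 = 2.44 kg·m/s.

2.44 kg·m/s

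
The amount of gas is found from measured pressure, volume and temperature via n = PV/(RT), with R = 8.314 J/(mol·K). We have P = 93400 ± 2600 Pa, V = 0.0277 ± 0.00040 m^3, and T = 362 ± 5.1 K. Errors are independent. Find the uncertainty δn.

0.0296 mol

Each factor contributes (exponent × relative error)² to (δn/n)²:
  (1·δP/P)² = (1×0.0278)² = 0.000775;  (1·δV/V)² = (1×0.0144)² = 0.000209;  (-1·δT/T)² = (-1×0.0141)² = 0.000198
δn/n = √(0.00118) = 0.0344
n = 0.860 mol, so δn = 0.0344 × 0.860 = 0.0296 mol.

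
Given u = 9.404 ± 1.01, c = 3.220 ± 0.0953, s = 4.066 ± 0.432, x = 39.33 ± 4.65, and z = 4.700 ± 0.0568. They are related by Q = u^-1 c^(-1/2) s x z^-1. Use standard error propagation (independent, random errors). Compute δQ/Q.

For a monomial Q ∝ u^-1, c^(-1/2), s, x, z^-1, fractional errors add in quadrature:
  (-1·δu/u)² = (-1×0.107)² = 0.0115;  (−½·δc/c)² = (-0.5×0.0296)² = 0.000219;  (1·δs/s)² = (1×0.106)² = 0.0113;  (1·δx/x)² = (1×0.118)² = 0.0140;  (-1·δz/z)² = (-1×0.0121)² = 0.000146
δQ/Q = √(0.0372) = 0.193

0.193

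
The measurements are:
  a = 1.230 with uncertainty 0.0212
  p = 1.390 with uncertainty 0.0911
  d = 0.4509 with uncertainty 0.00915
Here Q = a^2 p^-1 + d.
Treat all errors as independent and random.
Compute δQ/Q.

Let w = a^2·p^-1 = 1.088. δw/w = √((2·δa/a)² + (-1·δp/p)²) = √(0.00119 + 0.00430) = 0.0741, so δw = 0.0806.
Q = w + d: δQ = √(δw² + δd²) = √(0.00650 + 8.37e-05) = 0.0811
Q = 1.539, so δQ/Q = 0.0811/1.539 = 0.0527.

0.0527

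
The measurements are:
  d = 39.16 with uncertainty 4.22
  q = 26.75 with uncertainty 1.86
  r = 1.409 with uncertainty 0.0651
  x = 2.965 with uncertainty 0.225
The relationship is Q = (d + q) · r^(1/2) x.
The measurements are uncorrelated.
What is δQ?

24.5

Let u = d + q = 65.91. δu = √(δd² + δq²) = √(17.8 + 3.46) = 4.61, so δu/u = 0.0700.
Q is then a monomial in u, r, x:
δQ/Q = √((δu/u)² + (½·δr/r)² + (1·δx/x)²) = √(0.00490 + 0.000534 + 0.00576) = 0.106
Q = 232.0, so δQ = 0.106 × 232.0 = 24.5.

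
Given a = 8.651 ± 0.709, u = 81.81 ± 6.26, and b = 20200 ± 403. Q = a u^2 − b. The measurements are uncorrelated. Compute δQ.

Let p = a·u^2 = 57900. δp/p = √((1·δa/a)² + (2·δu/u)²) = √(0.00672 + 0.0234) = 0.174, so δp = 10100.
Q = p − b: δQ = √(δp² + δb²) = √(1.01e+08 + 1.62e+05) = 10100

10100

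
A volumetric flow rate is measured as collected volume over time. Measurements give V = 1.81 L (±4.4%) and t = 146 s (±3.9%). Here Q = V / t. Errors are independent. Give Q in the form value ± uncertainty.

Since Q is a product/quotient, work with relative uncertainties:
  (1·δV/V)² = (1×0.0440)² = 0.00194;  (-1·δt/t)² = (-1×0.0390)² = 0.00152
δQ/Q = √(0.00346) = 0.0588
Q = 0.0124 L/s, so δQ = 0.0588 × 0.0124 = 0.000729 L/s.

0.0124 ± 0.000729 L/s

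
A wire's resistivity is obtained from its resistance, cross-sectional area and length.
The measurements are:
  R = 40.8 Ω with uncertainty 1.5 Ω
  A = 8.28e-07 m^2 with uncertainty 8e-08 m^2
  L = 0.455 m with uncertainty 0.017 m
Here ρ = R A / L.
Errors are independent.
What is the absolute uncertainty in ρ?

Since ρ is a product/quotient, work with relative uncertainties:
  (1·δR/R)² = (1×0.0368)² = 0.00135;  (1·δA/A)² = (1×0.0966)² = 0.00934;  (-1·δL/L)² = (-1×0.0374)² = 0.00140
δρ/ρ = √(0.0121) = 0.110
ρ = 7.42e-05 Ω·m, so δρ = 0.110 × 7.42e-05 = 8.16e-06 Ω·m.

8.16e-06 Ω·m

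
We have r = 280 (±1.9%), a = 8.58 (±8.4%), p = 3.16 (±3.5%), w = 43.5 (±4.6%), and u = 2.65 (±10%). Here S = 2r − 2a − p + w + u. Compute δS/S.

Each term contributes (cᵢ δxᵢ)² to (δS)²:
  (2·δr)² = 113;  (2·δa)² = 2.08;  (δp)² = 0.0122;  (δw)² = 4.00;  (δu)² = 0.0702
δS = √(119) = 10.9
S = 586, so δS/S = 10.9/586 = 0.0187.

0.0187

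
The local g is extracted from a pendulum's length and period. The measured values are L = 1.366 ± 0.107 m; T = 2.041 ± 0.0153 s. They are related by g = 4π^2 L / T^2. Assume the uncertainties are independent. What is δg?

1.03 m/s^2

Relative error in a monomial: (δg/g)² = Σ (nᵢ · δxᵢ/xᵢ)².
  (1·δL/L)² = (1×0.0783)² = 0.00614;  (-2·δT/T)² = (-2×0.00750)² = 0.000225
δg/g = √(0.00636) = 0.0798
g = 12.95 m/s^2, so δg = 0.0798 × 12.95 = 1.03 m/s^2.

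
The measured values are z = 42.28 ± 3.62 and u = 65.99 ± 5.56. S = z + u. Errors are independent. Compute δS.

Absolute uncertainties add in quadrature for a linear combination:
  (δz)² = 13.1;  (δu)² = 30.9
δS = √(44.0) = 6.63

6.63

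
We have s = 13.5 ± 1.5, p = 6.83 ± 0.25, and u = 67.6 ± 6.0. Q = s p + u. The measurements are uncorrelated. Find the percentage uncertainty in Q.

7.72%

Let w = s·p = 92.2. δw/w = √((1·δs/s)² + (1·δp/p)²) = √(0.0123 + 0.00134) = 0.117, so δw = 10.8.
Q = w + u: δQ = √(δw² + δu²) = √(116 + 36.0) = 12.3
Q = 160, so δQ/Q = 12.3/160 = 0.0772.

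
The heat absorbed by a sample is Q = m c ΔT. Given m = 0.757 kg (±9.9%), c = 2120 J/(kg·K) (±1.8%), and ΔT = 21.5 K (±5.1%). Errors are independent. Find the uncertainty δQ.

3890 J

Each factor contributes (exponent × relative error)² to (δQ/Q)²:
  (1·δm/m)² = (1×0.0990)² = 0.00980;  (1·δc/c)² = (1×0.0180)² = 0.000324;  (1·δΔT/ΔT)² = (1×0.0510)² = 0.00260
δQ/Q = √(0.0127) = 0.113
Q = 34500 J, so δQ = 0.113 × 34500 = 3890 J.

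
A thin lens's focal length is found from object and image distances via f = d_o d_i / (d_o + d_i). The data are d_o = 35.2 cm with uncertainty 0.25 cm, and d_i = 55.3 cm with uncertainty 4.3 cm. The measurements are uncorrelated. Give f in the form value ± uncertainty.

∂f/∂d_o = (d_i/(d_o+d_i))² = 0.373;  ∂f/∂d_i = (d_o/(d_o+d_i))² = 0.151
δf = √((∂f/∂d_o · δd_o)² + (∂f/∂d_i · δd_i)²) = √(0.00871 + 0.423) = 0.657 cm
f = 21.5 cm.

21.5 ± 0.657 cm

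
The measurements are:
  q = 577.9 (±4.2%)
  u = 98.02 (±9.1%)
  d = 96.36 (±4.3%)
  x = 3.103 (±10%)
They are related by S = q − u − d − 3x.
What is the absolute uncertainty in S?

26.2

Sums and differences: (δS)² = Σ (cᵢ δxᵢ)².
  (δq)² = 589;  (δu)² = 79.6;  (δd)² = 17.2;  (3·δx)² = 0.867
δS = √(687) = 26.2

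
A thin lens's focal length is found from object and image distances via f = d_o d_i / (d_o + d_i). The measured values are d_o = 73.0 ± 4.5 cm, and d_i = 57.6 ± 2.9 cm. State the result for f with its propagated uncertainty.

∂f/∂d_o = (d_i/(d_o+d_i))² = 0.195;  ∂f/∂d_i = (d_o/(d_o+d_i))² = 0.312
δf = √((∂f/∂d_o · δd_o)² + (∂f/∂d_i · δd_i)²) = √(0.766 + 0.821) = 1.26 cm
f = 32.2 cm.

32.2 ± 1.26 cm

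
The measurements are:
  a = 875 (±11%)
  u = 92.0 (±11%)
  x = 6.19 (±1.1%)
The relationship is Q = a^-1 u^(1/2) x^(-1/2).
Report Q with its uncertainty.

Relative error in a monomial: (δQ/Q)² = Σ (nᵢ · δxᵢ/xᵢ)².
  (-1·δa/a)² = (-1×0.110)² = 0.0121;  (½·δu/u)² = (0.5×0.110)² = 0.00302;  (−½·δx/x)² = (-0.5×0.0110)² = 3.03e-05
δQ/Q = √(0.0152) = 0.123
Q = 0.00441, so δQ = 0.123 × 0.00441 = 0.000542.

0.00441 ± 0.000542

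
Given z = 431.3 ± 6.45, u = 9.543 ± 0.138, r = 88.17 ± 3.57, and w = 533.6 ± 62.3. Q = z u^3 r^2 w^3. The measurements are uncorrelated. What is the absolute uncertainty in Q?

For a monomial Q ∝ z, u^3, r^2, w^3, fractional errors add in quadrature:
  (1·δz/z)² = (1×0.0150)² = 0.000224;  (3·δu/u)² = (3×0.0145)² = 0.00188;  (2·δr/r)² = (2×0.0405)² = 0.00656;  (3·δw/w)² = (3×0.117)² = 0.123
δQ/Q = √(0.131) = 0.362
Q = 4.427e+17, so δQ = 0.362 × 4.427e+17 = 1.6e+17.

1.6e+17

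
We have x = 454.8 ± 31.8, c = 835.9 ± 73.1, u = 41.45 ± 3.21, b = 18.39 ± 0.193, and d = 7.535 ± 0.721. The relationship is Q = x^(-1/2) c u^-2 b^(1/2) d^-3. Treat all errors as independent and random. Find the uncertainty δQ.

Each factor contributes (exponent × relative error)² to (δQ/Q)²:
  (−½·δx/x)² = (-0.5×0.0699)² = 0.00122;  (1·δc/c)² = (1×0.0875)² = 0.00765;  (-2·δu/u)² = (-2×0.0774)² = 0.0240;  (½·δb/b)² = (0.5×0.0105)² = 2.75e-05;  (-3·δd/d)² = (-3×0.0957)² = 0.0824
δQ/Q = √(0.115) = 0.340
Q = 0.0002287, so δQ = 0.340 × 0.0002287 = 7.76e-05.

7.76e-05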